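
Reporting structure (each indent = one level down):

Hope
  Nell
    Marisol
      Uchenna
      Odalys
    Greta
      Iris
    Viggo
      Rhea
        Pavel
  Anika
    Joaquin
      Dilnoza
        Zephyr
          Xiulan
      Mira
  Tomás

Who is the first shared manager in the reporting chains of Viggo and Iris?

Viggo's chain of managers is Nell, Hope. Iris's chain of managers is Greta, Nell, Hope. The first manager that appears in both chains is Nell.

Nell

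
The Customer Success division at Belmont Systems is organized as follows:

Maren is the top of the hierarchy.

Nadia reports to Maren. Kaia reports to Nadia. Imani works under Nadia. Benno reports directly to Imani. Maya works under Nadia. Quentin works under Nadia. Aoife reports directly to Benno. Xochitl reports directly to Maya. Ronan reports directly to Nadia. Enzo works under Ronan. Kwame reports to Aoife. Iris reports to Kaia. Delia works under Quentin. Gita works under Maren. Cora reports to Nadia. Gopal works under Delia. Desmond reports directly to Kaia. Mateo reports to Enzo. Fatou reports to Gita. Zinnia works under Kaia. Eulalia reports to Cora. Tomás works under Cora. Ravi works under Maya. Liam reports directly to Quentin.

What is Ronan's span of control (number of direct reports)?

Ronan directly manages Enzo. That is 1 direct report.

1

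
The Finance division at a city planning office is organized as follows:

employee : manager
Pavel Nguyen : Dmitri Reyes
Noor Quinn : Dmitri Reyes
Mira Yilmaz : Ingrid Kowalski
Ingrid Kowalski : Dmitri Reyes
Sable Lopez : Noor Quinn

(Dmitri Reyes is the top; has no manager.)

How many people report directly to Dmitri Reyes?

Dmitri Reyes directly manages Noor Quinn, Ingrid Kowalski, Pavel Nguyen. That is 3 direct reports.

3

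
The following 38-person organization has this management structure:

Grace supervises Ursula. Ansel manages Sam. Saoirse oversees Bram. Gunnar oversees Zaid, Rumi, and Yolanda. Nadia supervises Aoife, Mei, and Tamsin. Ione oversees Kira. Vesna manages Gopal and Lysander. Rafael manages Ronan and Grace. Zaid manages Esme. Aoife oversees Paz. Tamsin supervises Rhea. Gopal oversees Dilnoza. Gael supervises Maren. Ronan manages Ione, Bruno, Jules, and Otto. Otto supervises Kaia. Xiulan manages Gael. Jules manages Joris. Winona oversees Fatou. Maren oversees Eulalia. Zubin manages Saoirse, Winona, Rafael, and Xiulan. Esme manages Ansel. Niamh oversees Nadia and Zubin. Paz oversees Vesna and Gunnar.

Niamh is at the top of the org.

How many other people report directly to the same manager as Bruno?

Bruno reports to Ronan. Ronan's other direct reports are Ione, Jules, Otto — 3 peers.

3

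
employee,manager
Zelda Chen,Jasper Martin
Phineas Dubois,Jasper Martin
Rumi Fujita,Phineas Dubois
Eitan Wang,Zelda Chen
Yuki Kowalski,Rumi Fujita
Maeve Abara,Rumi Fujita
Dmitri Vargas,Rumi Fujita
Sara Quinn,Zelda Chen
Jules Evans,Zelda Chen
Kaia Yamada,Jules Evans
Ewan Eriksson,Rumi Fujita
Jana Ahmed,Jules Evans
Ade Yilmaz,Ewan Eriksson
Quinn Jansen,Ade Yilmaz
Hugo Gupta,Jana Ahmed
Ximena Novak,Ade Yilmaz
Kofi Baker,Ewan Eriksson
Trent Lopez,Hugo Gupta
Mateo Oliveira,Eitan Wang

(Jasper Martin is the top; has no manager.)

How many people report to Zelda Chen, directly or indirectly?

Zelda Chen directly manages Eitan Wang, Sara Quinn, Jules Evans. Under Eitan Wang: Mateo Oliveira (1). Sara Quinn has no reports. Under Jules Evans: Jana Ahmed, Hugo Gupta, Trent Lopez, Kaia Yamada (4). So Zelda Chen's organization is 3 direct reports plus everyone under them: 2 + 1 + 5 = 8.

8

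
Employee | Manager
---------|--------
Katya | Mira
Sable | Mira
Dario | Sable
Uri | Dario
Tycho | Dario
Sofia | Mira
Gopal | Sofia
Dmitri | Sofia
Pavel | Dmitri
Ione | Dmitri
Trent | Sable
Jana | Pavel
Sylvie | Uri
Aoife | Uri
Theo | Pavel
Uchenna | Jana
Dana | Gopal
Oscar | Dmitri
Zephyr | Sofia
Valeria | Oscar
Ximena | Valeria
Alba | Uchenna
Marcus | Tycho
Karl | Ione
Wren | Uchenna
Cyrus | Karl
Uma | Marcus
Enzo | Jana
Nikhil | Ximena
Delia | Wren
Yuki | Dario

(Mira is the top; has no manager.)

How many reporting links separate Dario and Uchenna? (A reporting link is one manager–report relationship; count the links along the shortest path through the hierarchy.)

7

Dario is 2 levels below Mira, and Uchenna is 5 levels below Mira (their lowest common manager). The shortest path runs up from Dario to Mira and back down to Uchenna: 2 + 5 = 7 links.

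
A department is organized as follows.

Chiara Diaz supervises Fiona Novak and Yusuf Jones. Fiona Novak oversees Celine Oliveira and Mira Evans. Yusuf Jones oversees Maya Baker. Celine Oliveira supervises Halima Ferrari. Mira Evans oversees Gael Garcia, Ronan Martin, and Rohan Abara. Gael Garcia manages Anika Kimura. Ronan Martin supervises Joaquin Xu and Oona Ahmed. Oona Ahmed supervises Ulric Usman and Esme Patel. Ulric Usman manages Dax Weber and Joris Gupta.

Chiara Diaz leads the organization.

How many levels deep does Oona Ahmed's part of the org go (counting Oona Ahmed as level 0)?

The longest chain under Oona Ahmed runs Oona Ahmed → Ulric Usman → Joris Gupta, which is 2 levels below Oona Ahmed.

2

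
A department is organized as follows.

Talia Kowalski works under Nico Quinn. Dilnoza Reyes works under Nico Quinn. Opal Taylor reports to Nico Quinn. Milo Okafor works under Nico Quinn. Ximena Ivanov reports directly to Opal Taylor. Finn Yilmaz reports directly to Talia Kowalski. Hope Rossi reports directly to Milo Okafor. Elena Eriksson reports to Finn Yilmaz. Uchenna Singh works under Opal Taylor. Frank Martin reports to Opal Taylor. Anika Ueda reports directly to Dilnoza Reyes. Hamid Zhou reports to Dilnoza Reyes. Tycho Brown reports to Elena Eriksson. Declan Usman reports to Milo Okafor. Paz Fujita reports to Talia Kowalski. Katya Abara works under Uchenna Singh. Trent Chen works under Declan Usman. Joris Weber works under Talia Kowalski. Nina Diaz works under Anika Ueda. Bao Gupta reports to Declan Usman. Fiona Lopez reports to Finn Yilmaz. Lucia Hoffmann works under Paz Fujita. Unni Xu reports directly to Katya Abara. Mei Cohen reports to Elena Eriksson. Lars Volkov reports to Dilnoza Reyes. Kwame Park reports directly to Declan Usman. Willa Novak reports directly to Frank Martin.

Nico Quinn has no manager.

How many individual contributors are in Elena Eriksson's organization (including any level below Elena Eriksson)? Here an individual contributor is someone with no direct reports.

2

The people in Elena Eriksson's organization with no one reporting to them are Mei Cohen, Tycho Brown. That is 2.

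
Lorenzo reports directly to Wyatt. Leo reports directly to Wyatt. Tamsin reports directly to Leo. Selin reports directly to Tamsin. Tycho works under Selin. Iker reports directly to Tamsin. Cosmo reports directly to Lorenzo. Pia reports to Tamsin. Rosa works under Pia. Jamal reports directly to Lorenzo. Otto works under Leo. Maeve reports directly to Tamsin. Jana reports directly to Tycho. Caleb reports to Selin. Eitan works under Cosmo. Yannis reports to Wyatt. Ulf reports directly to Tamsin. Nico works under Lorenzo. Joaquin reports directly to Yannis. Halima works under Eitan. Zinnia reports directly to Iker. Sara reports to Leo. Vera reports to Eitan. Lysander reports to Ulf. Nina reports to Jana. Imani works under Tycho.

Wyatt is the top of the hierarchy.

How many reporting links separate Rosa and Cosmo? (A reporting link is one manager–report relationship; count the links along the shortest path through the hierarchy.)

Rosa is 4 levels below Wyatt, and Cosmo is 2 levels below Wyatt (their lowest common manager). The shortest path runs up from Rosa to Wyatt and back down to Cosmo: 4 + 2 = 6 links.

6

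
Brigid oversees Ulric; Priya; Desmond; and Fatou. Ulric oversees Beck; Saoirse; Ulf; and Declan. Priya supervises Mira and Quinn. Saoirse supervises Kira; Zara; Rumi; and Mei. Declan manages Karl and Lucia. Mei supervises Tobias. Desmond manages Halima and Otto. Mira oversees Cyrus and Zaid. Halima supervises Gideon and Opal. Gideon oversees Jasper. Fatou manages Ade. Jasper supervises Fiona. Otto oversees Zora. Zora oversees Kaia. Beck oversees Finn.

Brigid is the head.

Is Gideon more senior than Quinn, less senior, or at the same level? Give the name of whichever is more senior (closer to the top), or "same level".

Gideon is 3 levels below Brigid; Quinn is 2. Quinn is higher.

Quinn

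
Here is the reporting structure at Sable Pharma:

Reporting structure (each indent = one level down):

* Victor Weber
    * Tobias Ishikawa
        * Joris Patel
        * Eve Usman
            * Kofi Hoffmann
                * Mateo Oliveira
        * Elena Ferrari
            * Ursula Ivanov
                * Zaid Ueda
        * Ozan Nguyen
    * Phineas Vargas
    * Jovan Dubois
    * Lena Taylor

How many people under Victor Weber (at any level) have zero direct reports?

7

The people in Victor Weber's organization with no one reporting to them are Lena Taylor, Jovan Dubois, Phineas Vargas, Ozan Nguyen, Zaid Ueda, Mateo Oliveira, Joris Patel. That is 7.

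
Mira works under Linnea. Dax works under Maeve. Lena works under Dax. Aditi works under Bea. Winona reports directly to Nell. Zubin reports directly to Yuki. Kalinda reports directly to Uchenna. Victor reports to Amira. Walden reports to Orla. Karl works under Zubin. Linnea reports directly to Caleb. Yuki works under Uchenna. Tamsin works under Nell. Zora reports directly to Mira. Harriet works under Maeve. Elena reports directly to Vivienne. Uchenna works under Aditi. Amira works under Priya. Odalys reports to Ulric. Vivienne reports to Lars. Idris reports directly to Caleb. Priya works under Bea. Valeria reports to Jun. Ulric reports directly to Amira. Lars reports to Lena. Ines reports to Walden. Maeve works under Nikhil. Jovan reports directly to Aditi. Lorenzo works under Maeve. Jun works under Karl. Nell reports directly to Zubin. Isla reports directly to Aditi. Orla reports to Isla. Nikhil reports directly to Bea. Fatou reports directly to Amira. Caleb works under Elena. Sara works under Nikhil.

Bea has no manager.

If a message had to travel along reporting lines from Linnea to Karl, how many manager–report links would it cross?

Linnea is 9 levels below Bea, and Karl is 5 levels below Bea (their lowest common manager). The shortest path runs up from Linnea to Bea and back down to Karl: 9 + 5 = 14 links.

14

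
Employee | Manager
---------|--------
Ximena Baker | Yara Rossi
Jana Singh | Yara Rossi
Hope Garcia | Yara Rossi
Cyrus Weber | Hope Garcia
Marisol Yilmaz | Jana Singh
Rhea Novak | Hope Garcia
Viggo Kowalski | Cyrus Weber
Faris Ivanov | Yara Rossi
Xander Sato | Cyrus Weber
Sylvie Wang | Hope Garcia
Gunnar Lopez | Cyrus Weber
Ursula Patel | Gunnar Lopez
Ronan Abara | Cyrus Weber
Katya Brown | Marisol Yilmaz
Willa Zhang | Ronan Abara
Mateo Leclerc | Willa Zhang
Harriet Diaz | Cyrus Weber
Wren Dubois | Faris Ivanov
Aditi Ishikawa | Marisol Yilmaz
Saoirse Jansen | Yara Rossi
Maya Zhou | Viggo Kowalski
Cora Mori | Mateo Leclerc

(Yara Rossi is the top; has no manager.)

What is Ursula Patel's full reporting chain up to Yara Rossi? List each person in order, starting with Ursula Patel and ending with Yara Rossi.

Ursula Patel -> Gunnar Lopez -> Cyrus Weber -> Hope Garcia -> Yara Rossi

Ursula Patel reports to Gunnar Lopez. Gunnar Lopez reports to Cyrus Weber. Cyrus Weber reports to Hope Garcia. Hope Garcia reports to Yara Rossi. Yara Rossi is at the top.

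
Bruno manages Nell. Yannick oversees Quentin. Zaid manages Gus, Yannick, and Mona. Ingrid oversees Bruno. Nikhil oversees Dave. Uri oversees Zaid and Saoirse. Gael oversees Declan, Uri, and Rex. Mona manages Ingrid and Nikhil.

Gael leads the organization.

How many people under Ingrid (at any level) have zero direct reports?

The only person in Ingrid's organization with no one reporting to them is Nell. That is 1.

1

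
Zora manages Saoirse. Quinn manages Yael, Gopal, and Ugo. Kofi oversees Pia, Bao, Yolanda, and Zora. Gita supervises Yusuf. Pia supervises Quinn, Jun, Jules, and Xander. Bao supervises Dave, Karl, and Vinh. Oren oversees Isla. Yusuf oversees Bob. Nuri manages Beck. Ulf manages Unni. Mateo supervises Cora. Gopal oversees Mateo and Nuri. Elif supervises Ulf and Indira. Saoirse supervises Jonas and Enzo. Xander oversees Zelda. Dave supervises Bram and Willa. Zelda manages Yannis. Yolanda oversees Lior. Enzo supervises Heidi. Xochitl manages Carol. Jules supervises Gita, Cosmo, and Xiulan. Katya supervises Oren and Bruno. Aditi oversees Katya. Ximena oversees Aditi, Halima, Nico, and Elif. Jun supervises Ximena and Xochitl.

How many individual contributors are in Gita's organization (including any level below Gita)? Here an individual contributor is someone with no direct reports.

1

The only person in Gita's organization with no one reporting to them is Bob. That is 1.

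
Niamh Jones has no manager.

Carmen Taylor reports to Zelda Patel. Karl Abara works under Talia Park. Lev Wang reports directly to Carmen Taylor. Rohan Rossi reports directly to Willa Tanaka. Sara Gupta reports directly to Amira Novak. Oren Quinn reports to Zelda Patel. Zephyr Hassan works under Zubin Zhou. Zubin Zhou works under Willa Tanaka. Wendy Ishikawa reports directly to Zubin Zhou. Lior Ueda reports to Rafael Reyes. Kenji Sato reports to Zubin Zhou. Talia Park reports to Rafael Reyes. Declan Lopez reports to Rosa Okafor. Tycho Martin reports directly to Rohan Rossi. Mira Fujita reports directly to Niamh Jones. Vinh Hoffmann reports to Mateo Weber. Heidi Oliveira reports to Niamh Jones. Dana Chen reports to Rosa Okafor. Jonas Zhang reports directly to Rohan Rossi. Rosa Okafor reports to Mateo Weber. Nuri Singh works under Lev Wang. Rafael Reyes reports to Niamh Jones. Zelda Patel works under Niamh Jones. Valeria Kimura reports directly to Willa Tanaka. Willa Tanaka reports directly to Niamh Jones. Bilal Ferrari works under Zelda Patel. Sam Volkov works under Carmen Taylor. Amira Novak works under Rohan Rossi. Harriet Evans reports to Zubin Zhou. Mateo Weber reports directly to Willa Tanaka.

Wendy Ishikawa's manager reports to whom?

Willa Tanaka

Wendy Ishikawa reports to Zubin Zhou, and Zubin Zhou reports to Willa Tanaka. So Wendy Ishikawa's skip-level manager is Willa Tanaka.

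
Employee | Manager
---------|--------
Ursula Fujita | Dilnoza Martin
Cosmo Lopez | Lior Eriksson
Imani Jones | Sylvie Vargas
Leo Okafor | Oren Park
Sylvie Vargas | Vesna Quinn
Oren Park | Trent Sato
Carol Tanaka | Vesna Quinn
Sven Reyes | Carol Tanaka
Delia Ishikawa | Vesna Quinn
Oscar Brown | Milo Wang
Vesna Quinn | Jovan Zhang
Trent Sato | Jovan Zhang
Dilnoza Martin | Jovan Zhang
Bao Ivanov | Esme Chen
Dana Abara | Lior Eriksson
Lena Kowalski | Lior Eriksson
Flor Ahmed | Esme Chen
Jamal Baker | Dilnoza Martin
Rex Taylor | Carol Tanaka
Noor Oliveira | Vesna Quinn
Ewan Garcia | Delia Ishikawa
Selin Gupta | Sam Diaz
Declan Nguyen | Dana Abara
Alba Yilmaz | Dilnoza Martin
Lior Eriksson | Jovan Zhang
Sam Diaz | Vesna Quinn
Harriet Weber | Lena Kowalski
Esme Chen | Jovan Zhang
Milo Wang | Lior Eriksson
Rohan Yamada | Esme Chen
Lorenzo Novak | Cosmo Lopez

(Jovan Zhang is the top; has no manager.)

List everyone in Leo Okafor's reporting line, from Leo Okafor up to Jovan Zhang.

Leo Okafor reports to Oren Park. Oren Park reports to Trent Sato. Trent Sato reports to Jovan Zhang. Jovan Zhang is at the top.

Leo Okafor -> Oren Park -> Trent Sato -> Jovan Zhang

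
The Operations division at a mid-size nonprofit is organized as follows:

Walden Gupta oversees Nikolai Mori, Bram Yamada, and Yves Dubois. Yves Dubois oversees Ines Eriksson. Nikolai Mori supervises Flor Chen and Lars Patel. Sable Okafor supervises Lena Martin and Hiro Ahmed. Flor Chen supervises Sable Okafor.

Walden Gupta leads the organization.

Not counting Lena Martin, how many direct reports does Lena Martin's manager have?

1

Lena Martin reports to Sable Okafor. Sable Okafor's other direct reports are Hiro Ahmed — 1 peer.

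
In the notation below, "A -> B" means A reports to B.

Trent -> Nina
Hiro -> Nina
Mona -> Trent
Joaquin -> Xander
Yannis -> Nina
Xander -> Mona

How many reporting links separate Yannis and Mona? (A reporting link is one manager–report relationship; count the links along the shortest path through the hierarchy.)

3

Yannis is 1 level below Nina, and Mona is 2 levels below Nina (their lowest common manager). The shortest path runs up from Yannis to Nina and back down to Mona: 1 + 2 = 3 links.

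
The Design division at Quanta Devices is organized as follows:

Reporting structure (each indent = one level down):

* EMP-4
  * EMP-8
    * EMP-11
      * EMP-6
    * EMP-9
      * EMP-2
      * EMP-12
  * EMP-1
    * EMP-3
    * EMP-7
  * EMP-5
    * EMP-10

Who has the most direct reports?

Direct-report counts: EMP-4 has 3; EMP-5 has 1; EMP-1 has 2; EMP-8 has 2; EMP-9 has 2; EMP-11 has 1. The largest is 3, held by EMP-4.

EMP-4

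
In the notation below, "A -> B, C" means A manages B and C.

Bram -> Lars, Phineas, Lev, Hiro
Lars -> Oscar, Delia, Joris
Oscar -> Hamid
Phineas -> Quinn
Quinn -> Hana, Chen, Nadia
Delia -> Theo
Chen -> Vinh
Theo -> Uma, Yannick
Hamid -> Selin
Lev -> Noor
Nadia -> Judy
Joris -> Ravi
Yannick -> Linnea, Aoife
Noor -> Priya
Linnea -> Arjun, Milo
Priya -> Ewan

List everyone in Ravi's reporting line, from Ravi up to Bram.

Ravi reports to Joris. Joris reports to Lars. Lars reports to Bram. Bram is at the top.

Ravi -> Joris -> Lars -> Bram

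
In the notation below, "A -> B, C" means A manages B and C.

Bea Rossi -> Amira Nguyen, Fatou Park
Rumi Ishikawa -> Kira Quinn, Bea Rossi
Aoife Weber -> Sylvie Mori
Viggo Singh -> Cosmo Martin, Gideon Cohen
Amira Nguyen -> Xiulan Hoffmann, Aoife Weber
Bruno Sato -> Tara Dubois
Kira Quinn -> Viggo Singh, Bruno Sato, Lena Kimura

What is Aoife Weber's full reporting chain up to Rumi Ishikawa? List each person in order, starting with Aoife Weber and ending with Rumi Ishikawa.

Aoife Weber -> Amira Nguyen -> Bea Rossi -> Rumi Ishikawa

Aoife Weber reports to Amira Nguyen. Amira Nguyen reports to Bea Rossi. Bea Rossi reports to Rumi Ishikawa. Rumi Ishikawa is at the top.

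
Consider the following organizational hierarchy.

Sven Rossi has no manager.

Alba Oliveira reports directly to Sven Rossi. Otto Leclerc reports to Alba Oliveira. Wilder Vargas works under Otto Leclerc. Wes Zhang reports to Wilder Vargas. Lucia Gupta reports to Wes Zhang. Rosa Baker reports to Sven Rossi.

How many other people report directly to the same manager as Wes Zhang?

0

Wes Zhang reports to Wilder Vargas, and Wilder Vargas has no other direct reports. Wes Zhang has 0 peers.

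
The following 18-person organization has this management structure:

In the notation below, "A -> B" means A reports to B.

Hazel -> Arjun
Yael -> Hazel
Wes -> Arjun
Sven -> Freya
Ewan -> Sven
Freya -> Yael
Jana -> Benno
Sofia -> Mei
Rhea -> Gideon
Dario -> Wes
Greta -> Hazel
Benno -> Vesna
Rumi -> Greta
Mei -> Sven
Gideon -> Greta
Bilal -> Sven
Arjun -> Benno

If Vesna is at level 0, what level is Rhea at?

6

Chain from Rhea up to Vesna: Rhea → Gideon → Greta → Hazel → Arjun → Benno → Vesna. That is 6 steps up, so Rhea is 6 levels below Vesna.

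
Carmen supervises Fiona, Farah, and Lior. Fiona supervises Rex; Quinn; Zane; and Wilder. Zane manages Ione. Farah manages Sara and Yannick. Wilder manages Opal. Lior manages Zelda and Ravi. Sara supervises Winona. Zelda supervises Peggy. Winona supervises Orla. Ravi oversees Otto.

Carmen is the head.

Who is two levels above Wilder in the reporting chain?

Carmen

Wilder reports to Fiona, and Fiona reports to Carmen. So Wilder's skip-level manager is Carmen.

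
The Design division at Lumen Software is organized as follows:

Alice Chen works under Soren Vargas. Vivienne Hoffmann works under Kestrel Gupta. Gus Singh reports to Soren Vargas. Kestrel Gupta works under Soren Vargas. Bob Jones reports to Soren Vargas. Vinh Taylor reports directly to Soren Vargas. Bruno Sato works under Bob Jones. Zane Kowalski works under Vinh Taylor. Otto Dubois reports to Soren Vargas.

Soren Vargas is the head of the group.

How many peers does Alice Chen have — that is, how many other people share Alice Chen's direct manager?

Alice Chen reports to Soren Vargas. Soren Vargas's other direct reports are Kestrel Gupta, Bob Jones, Gus Singh, Vinh Taylor, Otto Dubois — 5 peers.

5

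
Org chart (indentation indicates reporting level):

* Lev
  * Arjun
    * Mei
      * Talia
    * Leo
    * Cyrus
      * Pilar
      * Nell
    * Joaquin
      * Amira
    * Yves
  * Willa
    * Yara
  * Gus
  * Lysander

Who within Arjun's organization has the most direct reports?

Arjun

Direct-report counts within Arjun's organization: Arjun has 5; Joaquin has 1; Cyrus has 2; Mei has 1. The largest is 5, held by Arjun.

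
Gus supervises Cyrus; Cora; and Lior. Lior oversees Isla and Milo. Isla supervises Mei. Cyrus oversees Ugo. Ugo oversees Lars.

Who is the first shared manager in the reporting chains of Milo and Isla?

Lior

Milo's chain of managers is Lior, Gus. Isla's chain of managers is Lior, Gus. The first manager that appears in both chains is Lior.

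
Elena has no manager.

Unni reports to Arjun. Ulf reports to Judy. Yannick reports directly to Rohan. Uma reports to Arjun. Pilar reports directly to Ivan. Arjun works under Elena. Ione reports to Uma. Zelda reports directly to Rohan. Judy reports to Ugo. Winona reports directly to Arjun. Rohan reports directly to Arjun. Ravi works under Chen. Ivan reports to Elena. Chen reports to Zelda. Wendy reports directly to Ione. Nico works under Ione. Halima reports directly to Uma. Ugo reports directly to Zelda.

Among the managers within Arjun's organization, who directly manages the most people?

Arjun

Direct-report counts within Arjun's organization: Arjun has 4; Uma has 2; Ione has 2; Rohan has 2; Zelda has 2; Ugo has 1; Judy has 1; Chen has 1. The largest is 4, held by Arjun.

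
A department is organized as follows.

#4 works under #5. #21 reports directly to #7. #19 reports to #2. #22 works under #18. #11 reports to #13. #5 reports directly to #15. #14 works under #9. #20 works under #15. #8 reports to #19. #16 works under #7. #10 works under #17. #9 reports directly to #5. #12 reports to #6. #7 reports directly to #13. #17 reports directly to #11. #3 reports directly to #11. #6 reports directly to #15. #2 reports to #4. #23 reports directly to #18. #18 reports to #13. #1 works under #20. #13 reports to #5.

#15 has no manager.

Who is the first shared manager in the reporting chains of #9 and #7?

#5

#9's chain of managers is #5, #15. #7's chain of managers is #13, #5, #15. The first manager that appears in both chains is #5.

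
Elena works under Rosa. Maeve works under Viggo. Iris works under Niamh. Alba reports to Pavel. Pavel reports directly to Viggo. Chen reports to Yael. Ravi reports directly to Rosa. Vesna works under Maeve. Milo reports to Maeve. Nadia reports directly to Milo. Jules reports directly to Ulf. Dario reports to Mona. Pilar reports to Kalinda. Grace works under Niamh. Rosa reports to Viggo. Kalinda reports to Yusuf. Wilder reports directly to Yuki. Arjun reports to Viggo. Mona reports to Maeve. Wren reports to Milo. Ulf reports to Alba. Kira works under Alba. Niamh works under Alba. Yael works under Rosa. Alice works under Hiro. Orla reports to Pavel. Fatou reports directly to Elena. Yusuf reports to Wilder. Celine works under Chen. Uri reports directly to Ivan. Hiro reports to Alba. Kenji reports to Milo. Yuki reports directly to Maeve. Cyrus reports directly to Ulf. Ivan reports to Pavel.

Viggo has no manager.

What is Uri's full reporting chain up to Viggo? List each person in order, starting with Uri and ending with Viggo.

Uri -> Ivan -> Pavel -> Viggo

Uri reports to Ivan. Ivan reports to Pavel. Pavel reports to Viggo. Viggo is at the top.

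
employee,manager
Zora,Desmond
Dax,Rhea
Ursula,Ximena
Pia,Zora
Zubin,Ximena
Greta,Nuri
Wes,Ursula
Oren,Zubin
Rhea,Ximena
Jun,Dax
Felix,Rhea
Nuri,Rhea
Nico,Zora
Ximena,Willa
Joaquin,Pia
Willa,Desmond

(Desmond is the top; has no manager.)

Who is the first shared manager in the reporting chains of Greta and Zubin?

Ximena

Greta's chain of managers is Nuri, Rhea, Ximena, Willa, Desmond. Zubin's chain of managers is Ximena, Willa, Desmond. The first manager that appears in both chains is Ximena.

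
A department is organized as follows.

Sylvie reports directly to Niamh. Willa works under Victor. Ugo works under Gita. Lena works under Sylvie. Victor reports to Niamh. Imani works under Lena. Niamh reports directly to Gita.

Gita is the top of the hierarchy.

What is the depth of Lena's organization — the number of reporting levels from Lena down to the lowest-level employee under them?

1

The longest chain under Lena runs Lena → Imani, which is 1 level below Lena.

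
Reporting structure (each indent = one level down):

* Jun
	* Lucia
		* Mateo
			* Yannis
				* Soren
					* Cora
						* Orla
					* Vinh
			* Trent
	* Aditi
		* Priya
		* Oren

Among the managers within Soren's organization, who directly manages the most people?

Soren

Direct-report counts within Soren's organization: Soren has 2; Cora has 1. The largest is 2, held by Soren.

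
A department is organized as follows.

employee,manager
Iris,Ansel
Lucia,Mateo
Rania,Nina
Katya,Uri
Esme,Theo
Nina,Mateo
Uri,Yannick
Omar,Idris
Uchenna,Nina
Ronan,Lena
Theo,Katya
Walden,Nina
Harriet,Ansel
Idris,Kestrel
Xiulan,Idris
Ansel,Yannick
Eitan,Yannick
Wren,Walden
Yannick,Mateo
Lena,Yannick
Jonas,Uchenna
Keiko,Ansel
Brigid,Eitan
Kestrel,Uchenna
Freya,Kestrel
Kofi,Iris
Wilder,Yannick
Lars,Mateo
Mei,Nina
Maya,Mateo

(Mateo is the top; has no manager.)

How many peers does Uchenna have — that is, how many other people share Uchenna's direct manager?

3

Uchenna reports to Nina. Nina's other direct reports are Rania, Walden, Mei — 3 peers.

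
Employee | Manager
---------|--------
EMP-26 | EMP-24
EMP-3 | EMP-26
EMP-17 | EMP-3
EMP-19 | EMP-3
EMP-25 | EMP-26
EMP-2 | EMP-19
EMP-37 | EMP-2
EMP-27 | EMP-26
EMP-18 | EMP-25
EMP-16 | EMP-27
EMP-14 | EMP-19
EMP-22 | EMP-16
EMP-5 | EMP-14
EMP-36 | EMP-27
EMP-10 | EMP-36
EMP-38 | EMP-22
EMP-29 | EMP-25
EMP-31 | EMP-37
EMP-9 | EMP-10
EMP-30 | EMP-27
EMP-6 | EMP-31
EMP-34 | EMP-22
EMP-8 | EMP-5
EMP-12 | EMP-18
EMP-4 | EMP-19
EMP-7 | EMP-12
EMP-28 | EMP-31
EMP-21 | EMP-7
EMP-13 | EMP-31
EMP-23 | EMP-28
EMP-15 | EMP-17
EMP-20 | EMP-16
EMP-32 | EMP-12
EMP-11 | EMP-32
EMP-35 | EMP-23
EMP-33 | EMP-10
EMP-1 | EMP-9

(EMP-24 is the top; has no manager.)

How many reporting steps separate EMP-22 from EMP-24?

4

Chain from EMP-22 up to EMP-24: EMP-22 → EMP-16 → EMP-27 → EMP-26 → EMP-24. That is 4 steps up, so EMP-22 is 4 levels below EMP-24.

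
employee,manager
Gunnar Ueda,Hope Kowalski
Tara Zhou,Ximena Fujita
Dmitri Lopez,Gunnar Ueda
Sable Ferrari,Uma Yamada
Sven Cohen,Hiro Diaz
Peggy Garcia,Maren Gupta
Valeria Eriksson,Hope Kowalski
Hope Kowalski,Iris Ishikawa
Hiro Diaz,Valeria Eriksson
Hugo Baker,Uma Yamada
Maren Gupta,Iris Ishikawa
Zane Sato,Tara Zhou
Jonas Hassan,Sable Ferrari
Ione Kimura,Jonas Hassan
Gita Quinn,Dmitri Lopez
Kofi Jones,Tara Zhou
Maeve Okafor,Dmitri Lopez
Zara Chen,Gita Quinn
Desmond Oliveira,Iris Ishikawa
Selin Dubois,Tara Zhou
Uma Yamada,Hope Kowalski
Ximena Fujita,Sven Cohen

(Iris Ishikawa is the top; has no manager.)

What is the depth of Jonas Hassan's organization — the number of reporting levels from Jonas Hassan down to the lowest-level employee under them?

1

The longest chain under Jonas Hassan runs Jonas Hassan → Ione Kimura, which is 1 level below Jonas Hassan.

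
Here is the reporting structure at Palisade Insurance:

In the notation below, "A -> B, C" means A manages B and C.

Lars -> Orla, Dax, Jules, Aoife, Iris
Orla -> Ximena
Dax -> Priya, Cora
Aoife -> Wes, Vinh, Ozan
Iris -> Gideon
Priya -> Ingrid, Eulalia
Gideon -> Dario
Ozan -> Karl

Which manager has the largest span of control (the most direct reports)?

Direct-report counts: Lars has 5; Iris has 1; Gideon has 1; Aoife has 3; Ozan has 1; Dax has 2; Priya has 2; Orla has 1. The largest is 5, held by Lars.

Lars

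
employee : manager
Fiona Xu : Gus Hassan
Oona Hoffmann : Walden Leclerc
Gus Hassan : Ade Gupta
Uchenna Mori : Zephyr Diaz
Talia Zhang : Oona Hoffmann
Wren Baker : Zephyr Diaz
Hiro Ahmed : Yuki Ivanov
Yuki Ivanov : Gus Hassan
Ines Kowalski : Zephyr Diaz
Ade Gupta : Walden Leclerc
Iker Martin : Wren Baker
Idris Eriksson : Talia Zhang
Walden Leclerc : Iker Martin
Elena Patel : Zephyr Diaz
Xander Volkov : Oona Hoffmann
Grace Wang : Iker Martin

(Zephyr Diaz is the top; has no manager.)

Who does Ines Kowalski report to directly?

Ines Kowalski reports directly to Zephyr Diaz.

Zephyr Diaz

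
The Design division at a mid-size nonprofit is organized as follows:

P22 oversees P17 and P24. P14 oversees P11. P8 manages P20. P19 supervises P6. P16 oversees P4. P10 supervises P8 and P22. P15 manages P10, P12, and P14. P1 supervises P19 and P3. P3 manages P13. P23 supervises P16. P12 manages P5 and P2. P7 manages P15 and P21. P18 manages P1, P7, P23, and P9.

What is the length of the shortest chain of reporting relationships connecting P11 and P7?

P11 is in P7's organization: the chain from P11 up to P7 is P11 → P14 → P15 → P7, which is 3 links.

3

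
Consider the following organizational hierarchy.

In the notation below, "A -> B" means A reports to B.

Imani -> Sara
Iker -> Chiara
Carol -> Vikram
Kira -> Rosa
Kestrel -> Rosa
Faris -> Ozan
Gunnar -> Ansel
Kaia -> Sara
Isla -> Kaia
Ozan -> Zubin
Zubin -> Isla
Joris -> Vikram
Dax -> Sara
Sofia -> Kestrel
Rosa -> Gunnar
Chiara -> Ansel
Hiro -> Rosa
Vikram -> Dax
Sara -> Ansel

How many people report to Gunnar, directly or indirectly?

5

Gunnar directly manages Rosa. Under Rosa: Kestrel, Sofia, Kira, Hiro (4). That's 5 in total.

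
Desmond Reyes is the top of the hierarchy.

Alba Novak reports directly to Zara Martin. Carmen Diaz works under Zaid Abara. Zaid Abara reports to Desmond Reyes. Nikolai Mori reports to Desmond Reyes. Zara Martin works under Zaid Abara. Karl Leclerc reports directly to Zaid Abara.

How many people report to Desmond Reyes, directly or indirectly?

Desmond Reyes directly manages Nikolai Mori, Zaid Abara. Nikolai Mori has no reports. Under Zaid Abara: Karl Leclerc, Carmen Diaz, Zara Martin, Alba Novak (4). So Desmond Reyes's organization is 2 direct reports plus everyone under them: 1 + 5 = 6.

6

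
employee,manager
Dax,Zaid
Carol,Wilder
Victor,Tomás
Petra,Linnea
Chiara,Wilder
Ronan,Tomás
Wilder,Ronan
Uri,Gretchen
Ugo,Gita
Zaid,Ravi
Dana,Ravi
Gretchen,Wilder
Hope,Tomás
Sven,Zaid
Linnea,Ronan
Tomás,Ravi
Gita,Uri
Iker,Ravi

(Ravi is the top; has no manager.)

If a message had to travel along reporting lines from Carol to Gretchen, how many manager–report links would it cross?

Carol is 1 level below Wilder, and Gretchen is 1 level below Wilder (their lowest common manager). The shortest path runs up from Carol to Wilder and back down to Gretchen: 1 + 1 = 2 links.

2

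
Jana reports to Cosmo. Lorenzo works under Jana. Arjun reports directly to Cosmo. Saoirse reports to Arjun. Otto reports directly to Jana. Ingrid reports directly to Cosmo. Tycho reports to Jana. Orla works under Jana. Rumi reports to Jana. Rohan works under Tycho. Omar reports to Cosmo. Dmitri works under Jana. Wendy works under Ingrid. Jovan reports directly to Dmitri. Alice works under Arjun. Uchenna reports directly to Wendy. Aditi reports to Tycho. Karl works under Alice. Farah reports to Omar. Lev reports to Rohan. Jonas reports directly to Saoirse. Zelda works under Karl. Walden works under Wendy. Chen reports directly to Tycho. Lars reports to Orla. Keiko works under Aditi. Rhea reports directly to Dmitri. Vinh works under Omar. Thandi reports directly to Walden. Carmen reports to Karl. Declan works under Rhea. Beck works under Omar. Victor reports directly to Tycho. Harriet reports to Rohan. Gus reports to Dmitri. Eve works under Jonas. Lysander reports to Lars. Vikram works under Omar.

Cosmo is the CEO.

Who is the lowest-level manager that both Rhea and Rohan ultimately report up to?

Jana

Rhea's chain of managers is Dmitri, Jana, Cosmo. Rohan's chain of managers is Tycho, Jana, Cosmo. The first manager that appears in both chains is Jana.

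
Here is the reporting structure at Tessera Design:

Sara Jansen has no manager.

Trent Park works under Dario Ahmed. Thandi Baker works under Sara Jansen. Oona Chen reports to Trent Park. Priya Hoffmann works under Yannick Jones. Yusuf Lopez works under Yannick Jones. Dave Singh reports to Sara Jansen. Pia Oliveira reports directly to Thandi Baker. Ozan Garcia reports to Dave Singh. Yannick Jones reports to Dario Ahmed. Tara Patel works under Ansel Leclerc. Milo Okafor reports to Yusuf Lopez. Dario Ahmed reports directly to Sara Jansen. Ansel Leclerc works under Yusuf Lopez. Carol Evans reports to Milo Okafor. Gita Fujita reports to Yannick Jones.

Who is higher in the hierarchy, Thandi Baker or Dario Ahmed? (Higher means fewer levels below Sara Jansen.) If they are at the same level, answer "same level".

Both Thandi Baker and Dario Ahmed are 1 level below Sara Jansen.

same level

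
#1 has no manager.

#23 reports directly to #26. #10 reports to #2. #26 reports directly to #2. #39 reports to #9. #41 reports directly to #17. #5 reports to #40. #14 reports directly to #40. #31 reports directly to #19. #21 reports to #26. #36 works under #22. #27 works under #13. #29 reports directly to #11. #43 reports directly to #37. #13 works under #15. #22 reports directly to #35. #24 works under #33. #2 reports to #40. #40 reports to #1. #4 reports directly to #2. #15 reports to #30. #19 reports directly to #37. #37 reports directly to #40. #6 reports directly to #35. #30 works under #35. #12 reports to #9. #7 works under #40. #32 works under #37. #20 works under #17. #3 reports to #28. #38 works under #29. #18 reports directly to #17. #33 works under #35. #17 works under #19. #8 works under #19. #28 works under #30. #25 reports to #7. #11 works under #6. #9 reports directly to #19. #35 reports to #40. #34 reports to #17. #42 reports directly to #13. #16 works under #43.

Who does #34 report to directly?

#17

#34 reports directly to #17.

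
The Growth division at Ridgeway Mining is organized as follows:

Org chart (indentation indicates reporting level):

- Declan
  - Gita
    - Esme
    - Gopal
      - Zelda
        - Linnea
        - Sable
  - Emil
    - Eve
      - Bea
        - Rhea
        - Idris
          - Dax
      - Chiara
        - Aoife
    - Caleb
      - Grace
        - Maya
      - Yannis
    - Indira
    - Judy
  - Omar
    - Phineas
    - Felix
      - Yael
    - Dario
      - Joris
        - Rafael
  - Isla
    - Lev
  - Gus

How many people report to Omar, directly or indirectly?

6

Omar directly manages Phineas, Felix, Dario. Phineas has no reports. Under Felix: Yael (1). Under Dario: Joris, Rafael (2). So Omar's organization is 3 direct reports plus everyone under them: 1 + 2 + 3 = 6.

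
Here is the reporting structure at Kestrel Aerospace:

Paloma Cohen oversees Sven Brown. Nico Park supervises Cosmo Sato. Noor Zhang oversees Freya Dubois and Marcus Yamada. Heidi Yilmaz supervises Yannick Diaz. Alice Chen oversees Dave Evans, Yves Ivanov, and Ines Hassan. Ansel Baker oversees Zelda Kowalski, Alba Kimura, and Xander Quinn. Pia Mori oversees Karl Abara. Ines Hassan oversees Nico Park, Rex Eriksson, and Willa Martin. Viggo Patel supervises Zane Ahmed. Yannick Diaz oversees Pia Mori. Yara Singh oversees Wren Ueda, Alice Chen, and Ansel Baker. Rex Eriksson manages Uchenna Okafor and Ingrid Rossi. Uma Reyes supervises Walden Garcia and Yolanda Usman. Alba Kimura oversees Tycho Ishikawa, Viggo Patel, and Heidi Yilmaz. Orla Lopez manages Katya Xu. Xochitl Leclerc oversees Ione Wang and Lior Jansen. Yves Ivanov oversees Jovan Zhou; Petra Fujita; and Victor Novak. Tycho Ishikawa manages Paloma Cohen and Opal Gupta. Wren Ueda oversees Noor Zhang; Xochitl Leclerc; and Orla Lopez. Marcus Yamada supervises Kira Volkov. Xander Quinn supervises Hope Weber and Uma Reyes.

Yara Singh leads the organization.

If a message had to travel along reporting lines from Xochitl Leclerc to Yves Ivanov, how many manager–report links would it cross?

4

Xochitl Leclerc is 2 levels below Yara Singh, and Yves Ivanov is 2 levels below Yara Singh (their lowest common manager). The shortest path runs up from Xochitl Leclerc to Yara Singh and back down to Yves Ivanov: 2 + 2 = 4 links.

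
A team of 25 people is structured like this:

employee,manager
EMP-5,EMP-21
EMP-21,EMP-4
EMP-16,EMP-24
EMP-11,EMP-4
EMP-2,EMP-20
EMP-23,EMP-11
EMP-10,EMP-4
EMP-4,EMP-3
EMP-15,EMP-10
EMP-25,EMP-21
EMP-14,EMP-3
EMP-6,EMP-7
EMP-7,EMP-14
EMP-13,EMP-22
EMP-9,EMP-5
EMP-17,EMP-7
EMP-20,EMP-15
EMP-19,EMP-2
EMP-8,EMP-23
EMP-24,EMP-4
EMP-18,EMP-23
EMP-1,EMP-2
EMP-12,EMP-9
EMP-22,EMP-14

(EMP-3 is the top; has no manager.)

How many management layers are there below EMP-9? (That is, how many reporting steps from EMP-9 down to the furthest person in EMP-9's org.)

1

The longest chain under EMP-9 runs EMP-9 → EMP-12, which is 1 level below EMP-9.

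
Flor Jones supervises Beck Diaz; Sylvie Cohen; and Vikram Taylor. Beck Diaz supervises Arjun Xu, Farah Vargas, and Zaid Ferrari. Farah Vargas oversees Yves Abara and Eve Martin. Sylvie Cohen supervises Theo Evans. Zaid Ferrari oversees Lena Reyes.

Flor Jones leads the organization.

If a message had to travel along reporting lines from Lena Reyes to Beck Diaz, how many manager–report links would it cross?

2

Lena Reyes is in Beck Diaz's organization: the chain from Lena Reyes up to Beck Diaz is Lena Reyes → Zaid Ferrari → Beck Diaz, which is 2 links.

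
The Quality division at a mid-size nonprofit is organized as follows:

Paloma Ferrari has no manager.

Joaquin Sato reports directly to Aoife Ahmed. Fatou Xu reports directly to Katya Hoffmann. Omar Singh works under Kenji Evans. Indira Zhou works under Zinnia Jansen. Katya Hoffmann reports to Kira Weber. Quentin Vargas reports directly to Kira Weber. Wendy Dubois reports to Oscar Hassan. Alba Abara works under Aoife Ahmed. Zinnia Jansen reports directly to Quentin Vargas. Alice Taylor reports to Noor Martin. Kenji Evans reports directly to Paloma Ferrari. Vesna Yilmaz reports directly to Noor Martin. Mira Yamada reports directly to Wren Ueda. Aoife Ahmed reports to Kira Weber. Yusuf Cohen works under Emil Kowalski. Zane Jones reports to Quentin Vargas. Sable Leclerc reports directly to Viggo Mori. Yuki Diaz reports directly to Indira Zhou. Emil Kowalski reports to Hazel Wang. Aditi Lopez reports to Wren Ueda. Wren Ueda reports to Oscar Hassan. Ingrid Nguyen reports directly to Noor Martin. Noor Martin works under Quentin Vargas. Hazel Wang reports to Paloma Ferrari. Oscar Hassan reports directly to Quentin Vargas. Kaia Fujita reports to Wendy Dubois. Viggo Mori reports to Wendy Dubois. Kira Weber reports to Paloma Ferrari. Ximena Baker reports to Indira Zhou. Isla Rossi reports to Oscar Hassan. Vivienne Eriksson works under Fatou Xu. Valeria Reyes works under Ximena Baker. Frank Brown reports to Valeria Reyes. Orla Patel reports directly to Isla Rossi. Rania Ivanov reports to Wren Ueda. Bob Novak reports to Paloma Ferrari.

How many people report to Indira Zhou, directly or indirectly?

Indira Zhou directly manages Ximena Baker, Yuki Diaz. Under Ximena Baker: Valeria Reyes, Frank Brown (2). Yuki Diaz has no reports. So Indira Zhou's organization is 2 direct reports plus everyone under them: 3 + 1 = 4.

4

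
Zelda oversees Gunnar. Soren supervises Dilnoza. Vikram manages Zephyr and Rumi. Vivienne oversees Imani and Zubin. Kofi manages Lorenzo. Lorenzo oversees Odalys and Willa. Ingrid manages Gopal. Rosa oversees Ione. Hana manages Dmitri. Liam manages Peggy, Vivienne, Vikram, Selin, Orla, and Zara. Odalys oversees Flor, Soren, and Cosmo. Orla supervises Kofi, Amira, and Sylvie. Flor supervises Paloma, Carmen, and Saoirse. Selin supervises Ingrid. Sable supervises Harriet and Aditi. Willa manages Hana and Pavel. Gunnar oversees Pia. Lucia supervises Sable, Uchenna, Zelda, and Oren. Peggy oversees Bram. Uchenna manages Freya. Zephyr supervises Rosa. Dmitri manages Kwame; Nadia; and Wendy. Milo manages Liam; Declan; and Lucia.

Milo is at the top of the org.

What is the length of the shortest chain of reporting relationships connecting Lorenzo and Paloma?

Paloma is in Lorenzo's organization: the chain from Paloma up to Lorenzo is Paloma → Flor → Odalys → Lorenzo, which is 3 links.

3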